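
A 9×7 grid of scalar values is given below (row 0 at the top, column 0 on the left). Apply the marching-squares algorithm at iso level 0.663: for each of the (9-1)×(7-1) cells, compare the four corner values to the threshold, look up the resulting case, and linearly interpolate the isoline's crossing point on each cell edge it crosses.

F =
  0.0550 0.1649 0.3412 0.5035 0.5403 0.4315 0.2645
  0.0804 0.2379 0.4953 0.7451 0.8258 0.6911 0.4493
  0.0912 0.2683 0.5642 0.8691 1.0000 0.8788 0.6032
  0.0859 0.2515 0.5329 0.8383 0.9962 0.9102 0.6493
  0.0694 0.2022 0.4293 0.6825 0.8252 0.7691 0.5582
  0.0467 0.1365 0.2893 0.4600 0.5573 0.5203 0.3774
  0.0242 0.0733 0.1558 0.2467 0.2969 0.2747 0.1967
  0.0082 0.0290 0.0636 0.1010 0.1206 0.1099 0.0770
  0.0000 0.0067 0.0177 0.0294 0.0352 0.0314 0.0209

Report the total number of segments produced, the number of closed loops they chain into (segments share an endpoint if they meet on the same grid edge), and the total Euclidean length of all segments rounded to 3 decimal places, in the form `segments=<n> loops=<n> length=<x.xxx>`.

segments=14 loops=1 length=12.168

cell (0,2): code 0100 → (0.660,3.000)–(1.000,2.671)
cell (0,3): code 1100 → (0.430,4.000)–(0.660,3.000)
cell (0,4): code 1100 → (0.892,5.000)–(0.430,4.000)
cell (0,5): code 1000 → (1.000,5.116)–(0.892,5.000)
cell (1,2): code 0110 → (1.000,2.671)–(2.000,2.324)
cell (1,5): code 1001 → (2.000,5.783)–(1.000,5.116)
cell (2,2): code 0110 → (2.000,2.324)–(3.000,2.426)
cell (2,5): code 1001 → (3.000,5.947)–(2.000,5.783)
cell (3,2): code 0110 → (3.000,2.426)–(4.000,2.923)
cell (3,5): code 1001 → (4.000,5.503)–(3.000,5.947)
cell (4,2): code 0010 → (4.000,2.923)–(4.088,3.000)
cell (4,3): code 0011 → (4.088,3.000)–(4.605,4.000)
cell (4,4): code 0011 → (4.605,4.000)–(4.426,5.000)
cell (4,5): code 0001 → (4.426,5.000)–(4.000,5.503)
total: 14 segments, chained into 1 closed loop(s), length Σ = 12.167639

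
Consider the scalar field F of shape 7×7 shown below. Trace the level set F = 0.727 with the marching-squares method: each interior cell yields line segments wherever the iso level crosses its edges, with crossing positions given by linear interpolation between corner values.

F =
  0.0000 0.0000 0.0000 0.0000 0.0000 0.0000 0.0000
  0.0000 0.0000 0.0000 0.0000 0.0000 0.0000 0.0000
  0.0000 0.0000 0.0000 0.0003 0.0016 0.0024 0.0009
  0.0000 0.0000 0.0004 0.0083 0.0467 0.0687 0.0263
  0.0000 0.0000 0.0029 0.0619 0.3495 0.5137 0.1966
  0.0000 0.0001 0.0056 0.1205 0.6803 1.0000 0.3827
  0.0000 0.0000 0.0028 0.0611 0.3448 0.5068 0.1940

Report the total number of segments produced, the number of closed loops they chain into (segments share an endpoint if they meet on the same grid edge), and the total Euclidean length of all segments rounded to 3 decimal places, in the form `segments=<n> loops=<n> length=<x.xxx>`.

segments=4 loops=1 length=3.463

cell (4,4): code 0100 → (4.439,5.000)–(5.000,4.146)
cell (4,5): code 1000 → (5.000,5.442)–(4.439,5.000)
cell (5,4): code 0010 → (5.000,4.146)–(5.554,5.000)
cell (5,5): code 0001 → (5.554,5.000)–(5.000,5.442)
total: 4 segments, chained into 1 closed loop(s), length Σ = 3.462724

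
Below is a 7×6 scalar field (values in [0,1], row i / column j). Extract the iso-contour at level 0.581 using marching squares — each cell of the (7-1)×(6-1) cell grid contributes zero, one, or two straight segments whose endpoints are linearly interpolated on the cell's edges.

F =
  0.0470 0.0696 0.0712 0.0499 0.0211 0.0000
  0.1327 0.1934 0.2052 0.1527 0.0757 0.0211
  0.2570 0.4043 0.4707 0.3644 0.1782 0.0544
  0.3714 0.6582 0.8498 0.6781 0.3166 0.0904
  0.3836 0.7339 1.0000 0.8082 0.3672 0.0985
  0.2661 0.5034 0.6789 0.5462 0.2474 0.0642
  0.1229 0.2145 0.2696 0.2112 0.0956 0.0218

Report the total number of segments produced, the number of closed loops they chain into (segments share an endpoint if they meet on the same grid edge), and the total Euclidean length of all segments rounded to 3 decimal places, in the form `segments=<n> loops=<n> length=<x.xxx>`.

cell (2,0): code 0100 → (2.696,1.000)–(3.000,0.731)
cell (2,1): code 1100 → (2.291,2.000)–(2.696,1.000)
cell (2,2): code 1100 → (2.690,3.000)–(2.291,2.000)
cell (2,3): code 1000 → (3.000,3.269)–(2.690,3.000)
cell (3,0): code 0110 → (3.000,0.731)–(4.000,0.564)
cell (3,3): code 1001 → (4.000,3.515)–(3.000,3.269)
cell (4,0): code 0010 → (4.000,0.564)–(4.663,1.000)
cell (4,1): code 0111 → (4.663,1.000)–(5.000,1.442)
cell (4,2): code 1011 → (5.000,2.738)–(4.867,3.000)
cell (4,3): code 0001 → (4.867,3.000)–(4.000,3.515)
cell (5,1): code 0010 → (5.000,1.442)–(5.239,2.000)
cell (5,2): code 0001 → (5.239,2.000)–(5.000,2.738)
total: 12 segments, chained into 1 closed loop(s), length Σ = 9.050471

segments=12 loops=1 length=9.050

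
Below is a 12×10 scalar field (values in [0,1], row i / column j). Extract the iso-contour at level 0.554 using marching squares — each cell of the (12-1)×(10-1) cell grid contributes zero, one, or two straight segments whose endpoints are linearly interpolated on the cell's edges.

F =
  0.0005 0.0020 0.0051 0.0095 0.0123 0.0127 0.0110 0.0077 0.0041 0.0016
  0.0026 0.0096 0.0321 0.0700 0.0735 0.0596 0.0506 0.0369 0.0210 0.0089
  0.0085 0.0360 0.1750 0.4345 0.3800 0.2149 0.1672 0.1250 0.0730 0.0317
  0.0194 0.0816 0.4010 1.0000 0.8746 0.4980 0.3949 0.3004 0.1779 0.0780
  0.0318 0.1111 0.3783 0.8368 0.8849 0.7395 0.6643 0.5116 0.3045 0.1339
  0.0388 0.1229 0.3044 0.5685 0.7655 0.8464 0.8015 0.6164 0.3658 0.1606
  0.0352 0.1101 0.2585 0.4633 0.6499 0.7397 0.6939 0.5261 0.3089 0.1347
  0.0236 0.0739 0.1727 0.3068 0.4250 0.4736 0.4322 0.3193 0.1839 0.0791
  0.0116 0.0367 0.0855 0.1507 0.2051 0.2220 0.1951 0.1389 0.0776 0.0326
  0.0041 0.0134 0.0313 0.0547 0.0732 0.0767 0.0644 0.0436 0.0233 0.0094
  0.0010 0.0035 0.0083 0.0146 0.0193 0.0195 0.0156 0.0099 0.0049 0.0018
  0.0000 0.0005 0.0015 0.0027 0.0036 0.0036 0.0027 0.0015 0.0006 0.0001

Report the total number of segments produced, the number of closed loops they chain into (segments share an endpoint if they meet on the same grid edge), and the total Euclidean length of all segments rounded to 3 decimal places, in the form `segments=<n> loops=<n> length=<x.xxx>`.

cell (2,2): code 0100 → (2.211,3.000)–(3.000,2.255)
cell (2,3): code 1100 → (2.352,4.000)–(2.211,3.000)
cell (2,4): code 1000 → (3.000,4.851)–(2.352,4.000)
cell (3,2): code 0110 → (3.000,2.255)–(4.000,2.383)
cell (3,4): code 1101 → (3.232,5.000)–(3.000,4.851)
cell (3,5): code 1100 → (3.591,6.000)–(3.232,5.000)
cell (3,6): code 1000 → (4.000,6.722)–(3.591,6.000)
cell (4,2): code 0110 → (4.000,2.383)–(5.000,2.945)
cell (4,6): code 1101 → (4.405,7.000)–(4.000,6.722)
cell (4,7): code 1000 → (5.000,7.249)–(4.405,7.000)
cell (5,2): code 0010 → (5.000,2.945)–(5.138,3.000)
cell (5,3): code 0111 → (5.138,3.000)–(6.000,3.486)
cell (5,6): code 1011 → (6.000,6.834)–(5.691,7.000)
cell (5,7): code 0001 → (5.691,7.000)–(5.000,7.249)
cell (6,3): code 0010 → (6.000,3.486)–(6.426,4.000)
cell (6,4): code 0011 → (6.426,4.000)–(6.698,5.000)
cell (6,5): code 0011 → (6.698,5.000)–(6.535,6.000)
cell (6,6): code 0001 → (6.535,6.000)–(6.000,6.834)
total: 18 segments, chained into 1 closed loop(s), length Σ = 14.554970

segments=18 loops=1 length=14.555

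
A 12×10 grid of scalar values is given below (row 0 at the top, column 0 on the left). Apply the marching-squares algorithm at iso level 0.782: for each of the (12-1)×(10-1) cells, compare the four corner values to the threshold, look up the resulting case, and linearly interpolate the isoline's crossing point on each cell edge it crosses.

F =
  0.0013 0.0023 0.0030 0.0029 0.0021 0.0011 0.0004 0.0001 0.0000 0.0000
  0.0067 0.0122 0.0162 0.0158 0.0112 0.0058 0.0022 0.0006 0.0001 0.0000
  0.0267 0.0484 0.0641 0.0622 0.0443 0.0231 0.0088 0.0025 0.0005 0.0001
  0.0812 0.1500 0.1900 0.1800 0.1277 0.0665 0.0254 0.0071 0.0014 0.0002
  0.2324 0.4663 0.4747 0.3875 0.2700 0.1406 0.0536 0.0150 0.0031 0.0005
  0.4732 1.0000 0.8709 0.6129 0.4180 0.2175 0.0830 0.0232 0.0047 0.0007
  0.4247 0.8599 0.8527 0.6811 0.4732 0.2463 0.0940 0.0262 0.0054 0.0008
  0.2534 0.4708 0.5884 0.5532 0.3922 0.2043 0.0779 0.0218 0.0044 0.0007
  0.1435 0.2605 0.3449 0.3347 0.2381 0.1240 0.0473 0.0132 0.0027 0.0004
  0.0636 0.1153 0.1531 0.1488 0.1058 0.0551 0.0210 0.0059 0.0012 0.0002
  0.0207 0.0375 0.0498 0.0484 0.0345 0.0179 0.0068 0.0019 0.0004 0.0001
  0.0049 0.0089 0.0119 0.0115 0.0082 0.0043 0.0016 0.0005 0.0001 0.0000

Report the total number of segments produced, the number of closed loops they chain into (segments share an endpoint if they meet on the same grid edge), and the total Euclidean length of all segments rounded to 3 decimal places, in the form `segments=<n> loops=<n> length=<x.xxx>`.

segments=8 loops=1 length=5.801

cell (4,0): code 0100 → (4.592,1.000)–(5.000,0.586)
cell (4,1): code 1100 → (4.776,2.000)–(4.592,1.000)
cell (4,2): code 1000 → (5.000,2.345)–(4.776,2.000)
cell (5,0): code 0110 → (5.000,0.586)–(6.000,0.821)
cell (5,2): code 1001 → (6.000,2.412)–(5.000,2.345)
cell (6,0): code 0010 → (6.000,0.821)–(6.200,1.000)
cell (6,1): code 0011 → (6.200,1.000)–(6.267,2.000)
cell (6,2): code 0001 → (6.267,2.000)–(6.000,2.412)
total: 8 segments, chained into 1 closed loop(s), length Σ = 5.800968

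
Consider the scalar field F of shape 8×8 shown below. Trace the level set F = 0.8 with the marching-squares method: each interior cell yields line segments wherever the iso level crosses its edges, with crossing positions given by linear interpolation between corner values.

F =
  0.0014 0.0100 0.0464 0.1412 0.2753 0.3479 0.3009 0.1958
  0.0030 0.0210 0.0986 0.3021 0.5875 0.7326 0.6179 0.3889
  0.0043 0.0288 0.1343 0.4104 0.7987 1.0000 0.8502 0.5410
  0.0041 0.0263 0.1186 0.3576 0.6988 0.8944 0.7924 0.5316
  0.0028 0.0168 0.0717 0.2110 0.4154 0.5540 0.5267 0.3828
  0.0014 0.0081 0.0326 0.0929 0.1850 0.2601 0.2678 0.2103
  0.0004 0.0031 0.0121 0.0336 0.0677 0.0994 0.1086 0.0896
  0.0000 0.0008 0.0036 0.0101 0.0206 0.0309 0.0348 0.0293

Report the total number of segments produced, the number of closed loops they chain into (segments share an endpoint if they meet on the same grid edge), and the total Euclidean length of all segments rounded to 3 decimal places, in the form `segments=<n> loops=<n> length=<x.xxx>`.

cell (1,4): code 0100 → (1.252,5.000)–(2.000,4.006)
cell (1,5): code 1100 → (1.784,6.000)–(1.252,5.000)
cell (1,6): code 1000 → (2.000,6.162)–(1.784,6.000)
cell (2,4): code 0110 → (2.000,4.006)–(3.000,4.517)
cell (2,5): code 1011 → (3.000,5.925)–(2.869,6.000)
cell (2,6): code 0001 → (2.869,6.000)–(2.000,6.162)
cell (3,4): code 0010 → (3.000,4.517)–(3.277,5.000)
cell (3,5): code 0001 → (3.277,5.000)–(3.000,5.925)
total: 8 segments, chained into 1 closed loop(s), length Σ = 6.326944

segments=8 loops=1 length=6.327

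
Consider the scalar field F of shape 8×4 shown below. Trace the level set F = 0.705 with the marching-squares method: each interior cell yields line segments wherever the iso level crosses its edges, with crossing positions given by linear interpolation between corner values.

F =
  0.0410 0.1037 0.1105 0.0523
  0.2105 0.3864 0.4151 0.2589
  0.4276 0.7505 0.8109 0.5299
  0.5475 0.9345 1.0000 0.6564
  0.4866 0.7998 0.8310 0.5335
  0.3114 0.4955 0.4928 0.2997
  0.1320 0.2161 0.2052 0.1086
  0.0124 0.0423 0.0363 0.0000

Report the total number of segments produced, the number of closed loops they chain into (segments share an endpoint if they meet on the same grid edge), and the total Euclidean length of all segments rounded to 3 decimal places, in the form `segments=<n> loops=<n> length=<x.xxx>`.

segments=10 loops=1 length=8.000

cell (1,0): code 0100 → (1.875,1.000)–(2.000,0.859)
cell (1,1): code 1100 → (1.732,2.000)–(1.875,1.000)
cell (1,2): code 1000 → (2.000,2.377)–(1.732,2.000)
cell (2,0): code 0110 → (2.000,0.859)–(3.000,0.407)
cell (2,2): code 1001 → (3.000,2.859)–(2.000,2.377)
cell (3,0): code 0110 → (3.000,0.407)–(4.000,0.697)
cell (3,2): code 1001 → (4.000,2.424)–(3.000,2.859)
cell (4,0): code 0010 → (4.000,0.697)–(4.312,1.000)
cell (4,1): code 0011 → (4.312,1.000)–(4.373,2.000)
cell (4,2): code 0001 → (4.373,2.000)–(4.000,2.424)
total: 10 segments, chained into 1 closed loop(s), length Σ = 8.000182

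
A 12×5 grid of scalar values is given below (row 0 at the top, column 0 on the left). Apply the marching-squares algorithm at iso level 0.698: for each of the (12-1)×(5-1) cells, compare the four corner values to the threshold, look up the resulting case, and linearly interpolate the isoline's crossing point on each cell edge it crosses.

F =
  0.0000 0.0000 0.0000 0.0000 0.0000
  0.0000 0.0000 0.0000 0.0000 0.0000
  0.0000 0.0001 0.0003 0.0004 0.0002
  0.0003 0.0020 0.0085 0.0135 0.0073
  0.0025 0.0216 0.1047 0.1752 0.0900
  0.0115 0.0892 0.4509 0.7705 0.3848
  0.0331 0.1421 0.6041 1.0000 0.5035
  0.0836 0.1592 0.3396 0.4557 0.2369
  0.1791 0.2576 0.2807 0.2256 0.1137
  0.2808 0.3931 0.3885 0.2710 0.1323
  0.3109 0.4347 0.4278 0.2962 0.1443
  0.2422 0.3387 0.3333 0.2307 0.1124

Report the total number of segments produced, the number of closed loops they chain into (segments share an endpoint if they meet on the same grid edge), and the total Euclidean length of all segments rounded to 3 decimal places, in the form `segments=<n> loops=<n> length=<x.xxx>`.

segments=6 loops=1 length=4.467

cell (4,2): code 0100 → (4.878,3.000)–(5.000,2.773)
cell (4,3): code 1000 → (5.000,3.188)–(4.878,3.000)
cell (5,2): code 0110 → (5.000,2.773)–(6.000,2.237)
cell (5,3): code 1001 → (6.000,3.608)–(5.000,3.188)
cell (6,2): code 0010 → (6.000,2.237)–(6.555,3.000)
cell (6,3): code 0001 → (6.555,3.000)–(6.000,3.608)
total: 6 segments, chained into 1 closed loop(s), length Σ = 4.467318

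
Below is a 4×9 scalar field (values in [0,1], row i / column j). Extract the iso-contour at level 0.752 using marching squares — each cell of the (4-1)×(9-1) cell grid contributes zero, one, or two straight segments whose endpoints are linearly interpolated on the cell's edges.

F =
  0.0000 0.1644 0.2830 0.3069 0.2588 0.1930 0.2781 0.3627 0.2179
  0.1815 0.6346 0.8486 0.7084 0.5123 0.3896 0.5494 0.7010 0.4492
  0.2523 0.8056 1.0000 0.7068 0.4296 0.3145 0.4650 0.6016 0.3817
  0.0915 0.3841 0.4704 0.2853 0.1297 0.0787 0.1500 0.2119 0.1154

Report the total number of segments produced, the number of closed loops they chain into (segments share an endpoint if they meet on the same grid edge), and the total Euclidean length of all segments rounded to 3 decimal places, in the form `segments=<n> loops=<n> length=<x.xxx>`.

cell (0,1): code 0100 → (0.829,2.000)–(1.000,1.549)
cell (0,2): code 1000 → (1.000,2.689)–(0.829,2.000)
cell (1,0): code 0100 → (1.687,1.000)–(2.000,0.903)
cell (1,1): code 1110 → (1.000,1.549)–(1.687,1.000)
cell (1,2): code 1001 → (2.000,2.846)–(1.000,2.689)
cell (2,0): code 0010 → (2.000,0.903)–(2.127,1.000)
cell (2,1): code 0011 → (2.127,1.000)–(2.468,2.000)
cell (2,2): code 0001 → (2.468,2.000)–(2.000,2.846)
total: 8 segments, chained into 1 closed loop(s), length Σ = 5.594865

segments=8 loops=1 length=5.595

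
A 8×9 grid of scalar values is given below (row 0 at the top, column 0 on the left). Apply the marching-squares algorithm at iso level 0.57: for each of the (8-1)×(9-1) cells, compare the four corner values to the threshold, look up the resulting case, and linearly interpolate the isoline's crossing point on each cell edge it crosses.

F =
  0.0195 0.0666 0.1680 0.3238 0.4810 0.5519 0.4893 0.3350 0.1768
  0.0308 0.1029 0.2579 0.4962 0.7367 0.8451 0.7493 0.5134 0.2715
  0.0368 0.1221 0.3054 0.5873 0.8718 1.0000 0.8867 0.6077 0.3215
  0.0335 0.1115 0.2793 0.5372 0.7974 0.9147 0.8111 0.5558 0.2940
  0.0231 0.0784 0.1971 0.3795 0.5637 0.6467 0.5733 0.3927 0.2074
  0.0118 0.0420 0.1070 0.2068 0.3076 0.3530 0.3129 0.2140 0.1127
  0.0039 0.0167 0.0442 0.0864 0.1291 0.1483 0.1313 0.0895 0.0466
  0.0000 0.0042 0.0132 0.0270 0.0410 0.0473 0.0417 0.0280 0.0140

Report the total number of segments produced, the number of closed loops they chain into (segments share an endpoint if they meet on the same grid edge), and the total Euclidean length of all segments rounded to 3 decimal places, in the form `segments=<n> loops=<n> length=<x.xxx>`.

segments=18 loops=1 length=12.981

cell (0,3): code 0100 → (0.348,4.000)–(1.000,3.307)
cell (0,4): code 1100 → (0.062,5.000)–(0.348,4.000)
cell (0,5): code 1100 → (0.310,6.000)–(0.062,5.000)
cell (0,6): code 1000 → (1.000,6.760)–(0.310,6.000)
cell (1,2): code 0100 → (1.810,3.000)–(2.000,2.939)
cell (1,3): code 1110 → (1.000,3.307)–(1.810,3.000)
cell (1,6): code 1101 → (1.600,7.000)–(1.000,6.760)
cell (1,7): code 1000 → (2.000,7.132)–(1.600,7.000)
cell (2,2): code 0010 → (2.000,2.939)–(2.345,3.000)
cell (2,3): code 0111 → (2.345,3.000)–(3.000,3.126)
cell (2,6): code 1011 → (3.000,6.944)–(2.726,7.000)
cell (2,7): code 0001 → (2.726,7.000)–(2.000,7.132)
cell (3,3): code 0010 → (3.000,3.126)–(3.973,4.000)
cell (3,4): code 0111 → (3.973,4.000)–(4.000,4.076)
cell (3,6): code 1001 → (4.000,6.018)–(3.000,6.944)
cell (4,4): code 0010 → (4.000,4.076)–(4.261,5.000)
cell (4,5): code 0011 → (4.261,5.000)–(4.013,6.000)
cell (4,6): code 0001 → (4.013,6.000)–(4.000,6.018)
total: 18 segments, chained into 1 closed loop(s), length Σ = 12.980869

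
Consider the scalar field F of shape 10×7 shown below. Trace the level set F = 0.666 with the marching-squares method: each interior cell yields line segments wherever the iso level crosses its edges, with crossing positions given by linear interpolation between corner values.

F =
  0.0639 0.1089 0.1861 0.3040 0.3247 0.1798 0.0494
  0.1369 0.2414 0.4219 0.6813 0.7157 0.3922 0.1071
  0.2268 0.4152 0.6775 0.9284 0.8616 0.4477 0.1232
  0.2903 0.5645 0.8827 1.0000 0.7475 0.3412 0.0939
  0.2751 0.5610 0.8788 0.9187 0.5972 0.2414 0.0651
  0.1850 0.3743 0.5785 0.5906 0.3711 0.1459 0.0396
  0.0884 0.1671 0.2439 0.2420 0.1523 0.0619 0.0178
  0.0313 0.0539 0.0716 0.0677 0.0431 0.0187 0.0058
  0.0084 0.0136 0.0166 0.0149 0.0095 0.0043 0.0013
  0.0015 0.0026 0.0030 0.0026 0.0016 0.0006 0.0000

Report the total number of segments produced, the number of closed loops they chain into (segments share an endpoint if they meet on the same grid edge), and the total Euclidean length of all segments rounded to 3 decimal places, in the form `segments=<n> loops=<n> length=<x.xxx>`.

segments=14 loops=1 length=11.111

cell (0,2): code 0100 → (0.959,3.000)–(1.000,2.941)
cell (0,3): code 1100 → (0.873,4.000)–(0.959,3.000)
cell (0,4): code 1000 → (1.000,4.154)–(0.873,4.000)
cell (1,1): code 0100 → (1.955,2.000)–(2.000,1.956)
cell (1,2): code 1110 → (1.000,2.941)–(1.955,2.000)
cell (1,4): code 1001 → (2.000,4.473)–(1.000,4.154)
cell (2,1): code 0110 → (2.000,1.956)–(3.000,1.319)
cell (2,4): code 1001 → (3.000,4.201)–(2.000,4.473)
cell (3,1): code 0110 → (3.000,1.319)–(4.000,1.330)
cell (3,3): code 1011 → (4.000,3.786)–(3.542,4.000)
cell (3,4): code 0001 → (3.542,4.000)–(3.000,4.201)
cell (4,1): code 0010 → (4.000,1.330)–(4.709,2.000)
cell (4,2): code 0011 → (4.709,2.000)–(4.770,3.000)
cell (4,3): code 0001 → (4.770,3.000)–(4.000,3.786)
total: 14 segments, chained into 1 closed loop(s), length Σ = 11.110791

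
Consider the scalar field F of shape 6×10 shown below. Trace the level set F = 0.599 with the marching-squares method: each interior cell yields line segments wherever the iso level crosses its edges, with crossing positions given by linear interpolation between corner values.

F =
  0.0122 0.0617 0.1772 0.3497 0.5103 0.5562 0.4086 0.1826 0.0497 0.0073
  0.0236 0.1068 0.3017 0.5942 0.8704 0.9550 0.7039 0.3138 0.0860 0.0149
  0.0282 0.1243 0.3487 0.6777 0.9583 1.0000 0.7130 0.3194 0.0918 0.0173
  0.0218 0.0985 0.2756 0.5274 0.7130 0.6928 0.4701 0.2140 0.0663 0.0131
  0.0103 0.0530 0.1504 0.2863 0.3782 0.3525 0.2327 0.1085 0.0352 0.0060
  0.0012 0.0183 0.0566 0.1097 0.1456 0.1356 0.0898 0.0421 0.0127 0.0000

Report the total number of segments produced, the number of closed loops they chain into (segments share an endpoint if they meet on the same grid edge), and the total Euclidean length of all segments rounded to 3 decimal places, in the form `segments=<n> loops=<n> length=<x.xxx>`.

segments=14 loops=1 length=10.595

cell (0,3): code 0100 → (0.246,4.000)–(1.000,3.017)
cell (0,4): code 1100 → (0.107,5.000)–(0.246,4.000)
cell (0,5): code 1100 → (0.645,6.000)–(0.107,5.000)
cell (0,6): code 1000 → (1.000,6.269)–(0.645,6.000)
cell (1,2): code 0100 → (1.057,3.000)–(2.000,2.761)
cell (1,3): code 1110 → (1.000,3.017)–(1.057,3.000)
cell (1,6): code 1001 → (2.000,6.290)–(1.000,6.269)
cell (2,2): code 0010 → (2.000,2.761)–(2.524,3.000)
cell (2,3): code 0111 → (2.524,3.000)–(3.000,3.386)
cell (2,5): code 1011 → (3.000,5.421)–(2.469,6.000)
cell (2,6): code 0001 → (2.469,6.000)–(2.000,6.290)
cell (3,3): code 0010 → (3.000,3.386)–(3.341,4.000)
cell (3,4): code 0011 → (3.341,4.000)–(3.276,5.000)
cell (3,5): code 0001 → (3.276,5.000)–(3.000,5.421)
total: 14 segments, chained into 1 closed loop(s), length Σ = 10.594655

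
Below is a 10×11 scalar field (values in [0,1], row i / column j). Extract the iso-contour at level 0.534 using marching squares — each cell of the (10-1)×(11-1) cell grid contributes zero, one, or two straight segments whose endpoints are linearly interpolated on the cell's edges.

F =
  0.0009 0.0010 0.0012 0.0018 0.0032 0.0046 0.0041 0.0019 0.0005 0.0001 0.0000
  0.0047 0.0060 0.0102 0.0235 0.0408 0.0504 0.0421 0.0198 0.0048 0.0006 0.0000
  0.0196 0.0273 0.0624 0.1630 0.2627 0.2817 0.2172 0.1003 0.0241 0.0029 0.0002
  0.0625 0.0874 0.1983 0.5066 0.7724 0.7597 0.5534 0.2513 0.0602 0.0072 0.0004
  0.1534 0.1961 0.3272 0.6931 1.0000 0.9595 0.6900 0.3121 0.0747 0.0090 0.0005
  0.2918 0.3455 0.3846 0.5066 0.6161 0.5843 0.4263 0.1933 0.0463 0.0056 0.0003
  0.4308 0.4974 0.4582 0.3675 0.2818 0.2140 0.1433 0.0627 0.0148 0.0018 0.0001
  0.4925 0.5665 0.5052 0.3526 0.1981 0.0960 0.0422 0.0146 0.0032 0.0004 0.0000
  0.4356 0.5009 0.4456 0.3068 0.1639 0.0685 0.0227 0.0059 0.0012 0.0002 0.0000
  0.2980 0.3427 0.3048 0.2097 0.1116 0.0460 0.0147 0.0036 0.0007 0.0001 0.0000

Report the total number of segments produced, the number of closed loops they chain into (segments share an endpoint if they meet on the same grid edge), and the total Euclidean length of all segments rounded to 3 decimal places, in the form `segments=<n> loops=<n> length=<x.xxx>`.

segments=18 loops=2 length=13.021

cell (2,3): code 0100 → (2.532,4.000)–(3.000,3.103)
cell (2,4): code 1100 → (2.528,5.000)–(2.532,4.000)
cell (2,5): code 1100 → (2.942,6.000)–(2.528,5.000)
cell (2,6): code 1000 → (3.000,6.064)–(2.942,6.000)
cell (3,2): code 0100 → (3.147,3.000)–(4.000,2.565)
cell (3,3): code 1110 → (3.000,3.103)–(3.147,3.000)
cell (3,6): code 1001 → (4.000,6.413)–(3.000,6.064)
cell (4,2): code 0010 → (4.000,2.565)–(4.853,3.000)
cell (4,3): code 0111 → (4.853,3.000)–(5.000,3.250)
cell (4,5): code 1011 → (5.000,5.318)–(4.592,6.000)
cell (4,6): code 0001 → (4.592,6.000)–(4.000,6.413)
cell (5,3): code 0010 → (5.000,3.250)–(5.246,4.000)
cell (5,4): code 0011 → (5.246,4.000)–(5.136,5.000)
cell (5,5): code 0001 → (5.136,5.000)–(5.000,5.318)
cell (6,0): code 0100 → (6.530,1.000)–(7.000,0.561)
cell (6,1): code 1000 → (7.000,1.530)–(6.530,1.000)
cell (7,0): code 0010 → (7.000,0.561)–(7.495,1.000)
cell (7,1): code 0001 → (7.495,1.000)–(7.000,1.530)
total: 18 segments, chained into 2 closed loop(s), length Σ = 13.021096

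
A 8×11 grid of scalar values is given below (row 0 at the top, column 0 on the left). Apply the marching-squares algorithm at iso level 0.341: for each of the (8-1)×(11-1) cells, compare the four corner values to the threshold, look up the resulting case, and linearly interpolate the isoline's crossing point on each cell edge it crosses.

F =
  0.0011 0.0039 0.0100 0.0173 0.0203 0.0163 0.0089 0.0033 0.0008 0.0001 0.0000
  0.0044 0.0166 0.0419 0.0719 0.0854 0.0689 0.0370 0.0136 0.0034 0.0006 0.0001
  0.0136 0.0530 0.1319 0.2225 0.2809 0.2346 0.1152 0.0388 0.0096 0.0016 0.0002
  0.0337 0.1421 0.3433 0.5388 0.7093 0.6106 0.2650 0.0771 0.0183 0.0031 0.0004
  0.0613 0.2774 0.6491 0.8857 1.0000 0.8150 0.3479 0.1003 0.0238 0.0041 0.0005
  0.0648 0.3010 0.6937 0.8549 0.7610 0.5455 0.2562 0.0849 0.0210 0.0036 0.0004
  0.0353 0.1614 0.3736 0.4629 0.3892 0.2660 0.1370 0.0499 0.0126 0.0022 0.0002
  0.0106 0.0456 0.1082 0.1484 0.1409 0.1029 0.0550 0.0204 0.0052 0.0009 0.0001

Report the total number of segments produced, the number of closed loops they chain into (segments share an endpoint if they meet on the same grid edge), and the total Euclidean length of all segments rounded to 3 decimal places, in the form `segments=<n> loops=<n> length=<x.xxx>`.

cell (2,1): code 0100 → (2.989,2.000)–(3.000,1.989)
cell (2,2): code 1100 → (2.375,3.000)–(2.989,2.000)
cell (2,3): code 1100 → (2.140,4.000)–(2.375,3.000)
cell (2,4): code 1100 → (2.283,5.000)–(2.140,4.000)
cell (2,5): code 1000 → (3.000,5.780)–(2.283,5.000)
cell (3,1): code 0110 → (3.000,1.989)–(4.000,1.171)
cell (3,5): code 1101 → (3.917,6.000)–(3.000,5.780)
cell (3,6): code 1000 → (4.000,6.028)–(3.917,6.000)
cell (4,1): code 0110 → (4.000,1.171)–(5.000,1.102)
cell (4,5): code 1011 → (5.000,5.707)–(4.075,6.000)
cell (4,6): code 0001 → (4.075,6.000)–(4.000,6.028)
cell (5,1): code 0110 → (5.000,1.102)–(6.000,1.846)
cell (5,4): code 1011 → (6.000,4.391)–(5.732,5.000)
cell (5,5): code 0001 → (5.732,5.000)–(5.000,5.707)
cell (6,1): code 0010 → (6.000,1.846)–(6.123,2.000)
cell (6,2): code 0011 → (6.123,2.000)–(6.388,3.000)
cell (6,3): code 0011 → (6.388,3.000)–(6.194,4.000)
cell (6,4): code 0001 → (6.194,4.000)–(6.000,4.391)
total: 18 segments, chained into 1 closed loop(s), length Σ = 14.276949

segments=18 loops=1 length=14.277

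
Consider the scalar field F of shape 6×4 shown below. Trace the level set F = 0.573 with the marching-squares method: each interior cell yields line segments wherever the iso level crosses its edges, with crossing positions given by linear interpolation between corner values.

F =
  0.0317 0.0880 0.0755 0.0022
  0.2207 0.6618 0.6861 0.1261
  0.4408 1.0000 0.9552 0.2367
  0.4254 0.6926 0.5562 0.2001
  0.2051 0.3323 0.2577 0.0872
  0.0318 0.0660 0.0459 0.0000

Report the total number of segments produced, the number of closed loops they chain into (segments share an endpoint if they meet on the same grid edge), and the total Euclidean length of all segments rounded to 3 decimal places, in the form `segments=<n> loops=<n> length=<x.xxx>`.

segments=10 loops=1 length=7.498

cell (0,0): code 0100 → (0.845,1.000)–(1.000,0.799)
cell (0,1): code 1100 → (0.815,2.000)–(0.845,1.000)
cell (0,2): code 1000 → (1.000,2.202)–(0.815,2.000)
cell (1,0): code 0110 → (1.000,0.799)–(2.000,0.236)
cell (1,2): code 1001 → (2.000,2.532)–(1.000,2.202)
cell (2,0): code 0110 → (2.000,0.236)–(3.000,0.552)
cell (2,1): code 1011 → (3.000,1.877)–(2.958,2.000)
cell (2,2): code 0001 → (2.958,2.000)–(2.000,2.532)
cell (3,0): code 0010 → (3.000,0.552)–(3.332,1.000)
cell (3,1): code 0001 → (3.332,1.000)–(3.000,1.877)
total: 10 segments, chained into 1 closed loop(s), length Σ = 7.498112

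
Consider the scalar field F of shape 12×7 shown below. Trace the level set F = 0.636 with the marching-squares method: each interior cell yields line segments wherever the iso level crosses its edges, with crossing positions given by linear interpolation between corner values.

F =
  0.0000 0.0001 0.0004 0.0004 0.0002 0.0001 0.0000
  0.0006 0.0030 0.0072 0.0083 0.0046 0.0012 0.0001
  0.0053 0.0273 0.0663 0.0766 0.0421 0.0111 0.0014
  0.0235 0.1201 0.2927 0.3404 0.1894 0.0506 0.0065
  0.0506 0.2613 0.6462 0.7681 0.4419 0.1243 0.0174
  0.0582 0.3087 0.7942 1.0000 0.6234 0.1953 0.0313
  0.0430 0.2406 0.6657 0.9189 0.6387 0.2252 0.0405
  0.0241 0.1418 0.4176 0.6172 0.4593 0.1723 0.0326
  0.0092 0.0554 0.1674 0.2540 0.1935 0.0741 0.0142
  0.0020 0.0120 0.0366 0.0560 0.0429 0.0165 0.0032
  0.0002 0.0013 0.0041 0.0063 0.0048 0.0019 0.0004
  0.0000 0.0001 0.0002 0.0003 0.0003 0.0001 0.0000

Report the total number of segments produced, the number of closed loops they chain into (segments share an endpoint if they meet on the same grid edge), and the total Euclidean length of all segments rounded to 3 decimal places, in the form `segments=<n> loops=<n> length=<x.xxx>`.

segments=12 loops=1 length=8.618

cell (3,1): code 0100 → (3.971,2.000)–(4.000,1.973)
cell (3,2): code 1100 → (3.691,3.000)–(3.971,2.000)
cell (3,3): code 1000 → (4.000,3.405)–(3.691,3.000)
cell (4,1): code 0110 → (4.000,1.973)–(5.000,1.674)
cell (4,3): code 1001 → (5.000,3.967)–(4.000,3.405)
cell (5,1): code 0110 → (5.000,1.674)–(6.000,1.930)
cell (5,3): code 1101 → (5.824,4.000)–(5.000,3.967)
cell (5,4): code 1000 → (6.000,4.007)–(5.824,4.000)
cell (6,1): code 0010 → (6.000,1.930)–(6.120,2.000)
cell (6,2): code 0011 → (6.120,2.000)–(6.938,3.000)
cell (6,3): code 0011 → (6.938,3.000)–(6.015,4.000)
cell (6,4): code 0001 → (6.015,4.000)–(6.000,4.007)
total: 12 segments, chained into 1 closed loop(s), length Σ = 8.618281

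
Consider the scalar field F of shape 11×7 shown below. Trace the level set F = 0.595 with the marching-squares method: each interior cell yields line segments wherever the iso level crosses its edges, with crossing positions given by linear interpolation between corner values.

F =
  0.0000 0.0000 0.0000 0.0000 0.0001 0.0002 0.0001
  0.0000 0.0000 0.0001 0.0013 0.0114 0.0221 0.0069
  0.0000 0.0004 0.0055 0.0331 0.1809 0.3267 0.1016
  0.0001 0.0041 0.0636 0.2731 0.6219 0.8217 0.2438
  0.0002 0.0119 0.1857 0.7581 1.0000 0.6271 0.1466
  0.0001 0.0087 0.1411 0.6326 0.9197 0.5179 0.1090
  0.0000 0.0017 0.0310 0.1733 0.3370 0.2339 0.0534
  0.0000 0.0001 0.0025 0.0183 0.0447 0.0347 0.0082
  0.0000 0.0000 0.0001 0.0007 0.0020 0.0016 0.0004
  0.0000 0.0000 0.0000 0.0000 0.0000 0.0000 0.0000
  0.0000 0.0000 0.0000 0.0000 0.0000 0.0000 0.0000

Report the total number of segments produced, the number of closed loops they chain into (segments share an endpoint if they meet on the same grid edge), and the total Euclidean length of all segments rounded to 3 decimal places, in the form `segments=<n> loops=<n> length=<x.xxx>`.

cell (2,3): code 0100 → (2.939,4.000)–(3.000,3.923)
cell (2,4): code 1100 → (2.542,5.000)–(2.939,4.000)
cell (2,5): code 1000 → (3.000,5.392)–(2.542,5.000)
cell (3,2): code 0100 → (3.664,3.000)–(4.000,2.715)
cell (3,3): code 1110 → (3.000,3.923)–(3.664,3.000)
cell (3,5): code 1001 → (4.000,5.067)–(3.000,5.392)
cell (4,2): code 0110 → (4.000,2.715)–(5.000,2.923)
cell (4,4): code 1011 → (5.000,4.808)–(4.294,5.000)
cell (4,5): code 0001 → (4.294,5.000)–(4.000,5.067)
cell (5,2): code 0010 → (5.000,2.923)–(5.082,3.000)
cell (5,3): code 0011 → (5.082,3.000)–(5.557,4.000)
cell (5,4): code 0001 → (5.557,4.000)–(5.000,4.808)
total: 12 segments, chained into 1 closed loop(s), length Σ = 8.661919

segments=12 loops=1 length=8.662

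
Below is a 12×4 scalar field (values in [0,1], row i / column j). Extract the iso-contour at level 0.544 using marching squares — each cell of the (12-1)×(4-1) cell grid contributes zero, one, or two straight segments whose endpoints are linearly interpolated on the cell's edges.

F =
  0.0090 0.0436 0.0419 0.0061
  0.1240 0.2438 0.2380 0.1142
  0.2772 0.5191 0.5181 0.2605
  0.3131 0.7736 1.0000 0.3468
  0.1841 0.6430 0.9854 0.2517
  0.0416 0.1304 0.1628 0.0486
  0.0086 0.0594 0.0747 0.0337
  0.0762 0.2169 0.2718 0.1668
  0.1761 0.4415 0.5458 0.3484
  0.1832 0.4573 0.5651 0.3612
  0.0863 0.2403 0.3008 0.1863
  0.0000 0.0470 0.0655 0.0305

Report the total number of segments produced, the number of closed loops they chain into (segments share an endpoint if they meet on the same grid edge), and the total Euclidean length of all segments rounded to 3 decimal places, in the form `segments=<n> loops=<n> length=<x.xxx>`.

cell (2,0): code 0100 → (2.098,1.000)–(3.000,0.501)
cell (2,1): code 1100 → (2.054,2.000)–(2.098,1.000)
cell (2,2): code 1000 → (3.000,2.698)–(2.054,2.000)
cell (3,0): code 0110 → (3.000,0.501)–(4.000,0.784)
cell (3,2): code 1001 → (4.000,2.602)–(3.000,2.698)
cell (4,0): code 0010 → (4.000,0.784)–(4.193,1.000)
cell (4,1): code 0011 → (4.193,1.000)–(4.537,2.000)
cell (4,2): code 0001 → (4.537,2.000)–(4.000,2.602)
cell (7,1): code 0100 → (7.993,2.000)–(8.000,1.983)
cell (7,2): code 1000 → (8.000,2.009)–(7.993,2.000)
cell (8,1): code 0110 → (8.000,1.983)–(9.000,1.804)
cell (8,2): code 1001 → (9.000,2.103)–(8.000,2.009)
cell (9,1): code 0010 → (9.000,1.804)–(9.080,2.000)
cell (9,2): code 0001 → (9.080,2.000)–(9.000,2.103)
total: 14 segments, chained into 2 closed loop(s), length Σ = 9.796587

segments=14 loops=2 length=9.797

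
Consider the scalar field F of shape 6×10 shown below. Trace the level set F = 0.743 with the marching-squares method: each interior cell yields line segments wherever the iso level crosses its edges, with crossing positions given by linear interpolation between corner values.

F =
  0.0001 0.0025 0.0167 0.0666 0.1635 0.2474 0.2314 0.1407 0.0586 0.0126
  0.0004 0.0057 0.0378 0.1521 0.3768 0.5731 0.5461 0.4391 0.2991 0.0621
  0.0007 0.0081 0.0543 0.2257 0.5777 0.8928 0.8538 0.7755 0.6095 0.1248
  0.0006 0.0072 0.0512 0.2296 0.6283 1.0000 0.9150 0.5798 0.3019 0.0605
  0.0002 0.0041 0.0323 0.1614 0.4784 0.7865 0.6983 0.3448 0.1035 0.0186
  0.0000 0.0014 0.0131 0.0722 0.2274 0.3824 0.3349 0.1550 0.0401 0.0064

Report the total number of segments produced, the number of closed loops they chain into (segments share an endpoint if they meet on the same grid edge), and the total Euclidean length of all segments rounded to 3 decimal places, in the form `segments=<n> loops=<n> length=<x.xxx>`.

cell (1,4): code 0100 → (1.531,5.000)–(2.000,4.525)
cell (1,5): code 1100 → (1.640,6.000)–(1.531,5.000)
cell (1,6): code 1100 → (1.903,7.000)–(1.640,6.000)
cell (1,7): code 1000 → (2.000,7.196)–(1.903,7.000)
cell (2,4): code 0110 → (2.000,4.525)–(3.000,4.309)
cell (2,6): code 1011 → (3.000,6.513)–(2.166,7.000)
cell (2,7): code 0001 → (2.166,7.000)–(2.000,7.196)
cell (3,4): code 0110 → (3.000,4.309)–(4.000,4.859)
cell (3,5): code 1011 → (4.000,5.493)–(3.794,6.000)
cell (3,6): code 0001 → (3.794,6.000)–(3.000,6.513)
cell (4,4): code 0010 → (4.000,4.859)–(4.108,5.000)
cell (4,5): code 0001 → (4.108,5.000)–(4.000,5.493)
total: 12 segments, chained into 1 closed loop(s), length Σ = 8.487320

segments=12 loops=1 length=8.487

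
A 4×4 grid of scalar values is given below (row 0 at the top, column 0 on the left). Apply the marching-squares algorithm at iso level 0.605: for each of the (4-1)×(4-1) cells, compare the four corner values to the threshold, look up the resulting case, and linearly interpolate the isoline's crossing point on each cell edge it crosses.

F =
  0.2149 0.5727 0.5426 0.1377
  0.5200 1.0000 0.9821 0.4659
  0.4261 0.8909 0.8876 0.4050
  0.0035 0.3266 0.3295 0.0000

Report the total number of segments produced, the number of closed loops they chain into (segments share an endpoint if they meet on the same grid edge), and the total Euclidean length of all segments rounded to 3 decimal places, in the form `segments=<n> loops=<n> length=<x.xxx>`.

segments=8 loops=1 length=7.970

cell (0,0): code 0100 → (0.076,1.000)–(1.000,0.177)
cell (0,1): code 1100 → (0.142,2.000)–(0.076,1.000)
cell (0,2): code 1000 → (1.000,2.731)–(0.142,2.000)
cell (1,0): code 0110 → (1.000,0.177)–(2.000,0.385)
cell (1,2): code 1001 → (2.000,2.586)–(1.000,2.731)
cell (2,0): code 0010 → (2.000,0.385)–(2.507,1.000)
cell (2,1): code 0011 → (2.507,1.000)–(2.506,2.000)
cell (2,2): code 0001 → (2.506,2.000)–(2.000,2.586)
total: 8 segments, chained into 1 closed loop(s), length Σ = 7.969574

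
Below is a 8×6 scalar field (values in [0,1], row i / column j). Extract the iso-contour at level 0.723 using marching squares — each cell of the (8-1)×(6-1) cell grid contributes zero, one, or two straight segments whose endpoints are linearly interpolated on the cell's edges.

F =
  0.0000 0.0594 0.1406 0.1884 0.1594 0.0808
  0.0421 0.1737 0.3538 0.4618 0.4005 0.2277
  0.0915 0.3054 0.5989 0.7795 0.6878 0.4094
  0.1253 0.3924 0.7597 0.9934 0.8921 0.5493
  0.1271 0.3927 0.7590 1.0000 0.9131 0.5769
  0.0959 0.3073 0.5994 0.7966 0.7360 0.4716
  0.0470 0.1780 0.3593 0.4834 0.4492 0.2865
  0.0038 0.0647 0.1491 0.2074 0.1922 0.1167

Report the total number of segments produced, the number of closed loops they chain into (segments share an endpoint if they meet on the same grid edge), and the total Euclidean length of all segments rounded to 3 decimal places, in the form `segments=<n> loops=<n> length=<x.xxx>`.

segments=14 loops=1 length=9.564

cell (1,2): code 0100 → (1.822,3.000)–(2.000,2.687)
cell (1,3): code 1000 → (2.000,3.616)–(1.822,3.000)
cell (2,1): code 0100 → (2.772,2.000)–(3.000,1.900)
cell (2,2): code 1110 → (2.000,2.687)–(2.772,2.000)
cell (2,3): code 1101 → (2.172,4.000)–(2.000,3.616)
cell (2,4): code 1000 → (3.000,4.493)–(2.172,4.000)
cell (3,1): code 0110 → (3.000,1.900)–(4.000,1.902)
cell (3,4): code 1001 → (4.000,4.565)–(3.000,4.493)
cell (4,1): code 0010 → (4.000,1.902)–(4.226,2.000)
cell (4,2): code 0111 → (4.226,2.000)–(5.000,2.627)
cell (4,4): code 1001 → (5.000,4.049)–(4.000,4.565)
cell (5,2): code 0010 → (5.000,2.627)–(5.235,3.000)
cell (5,3): code 0011 → (5.235,3.000)–(5.045,4.000)
cell (5,4): code 0001 → (5.045,4.000)–(5.000,4.049)
total: 14 segments, chained into 1 closed loop(s), length Σ = 9.564037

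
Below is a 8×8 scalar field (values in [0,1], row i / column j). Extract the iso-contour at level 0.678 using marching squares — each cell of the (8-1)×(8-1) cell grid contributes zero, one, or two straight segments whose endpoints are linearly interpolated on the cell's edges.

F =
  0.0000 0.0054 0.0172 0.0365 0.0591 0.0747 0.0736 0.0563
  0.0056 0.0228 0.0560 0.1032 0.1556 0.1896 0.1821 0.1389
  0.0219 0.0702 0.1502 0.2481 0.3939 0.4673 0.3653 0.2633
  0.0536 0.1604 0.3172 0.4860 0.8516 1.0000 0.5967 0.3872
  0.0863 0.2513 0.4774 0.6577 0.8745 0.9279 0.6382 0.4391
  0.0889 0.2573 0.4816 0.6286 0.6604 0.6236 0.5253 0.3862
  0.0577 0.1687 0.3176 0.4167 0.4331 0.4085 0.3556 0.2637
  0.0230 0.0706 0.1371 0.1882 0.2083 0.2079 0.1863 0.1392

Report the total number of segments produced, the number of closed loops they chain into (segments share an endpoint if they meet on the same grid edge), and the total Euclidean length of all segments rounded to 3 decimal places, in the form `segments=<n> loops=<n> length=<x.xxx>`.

cell (2,3): code 0100 → (2.621,4.000)–(3.000,3.525)
cell (2,4): code 1100 → (2.396,5.000)–(2.621,4.000)
cell (2,5): code 1000 → (3.000,5.798)–(2.396,5.000)
cell (3,3): code 0110 → (3.000,3.525)–(4.000,3.094)
cell (3,5): code 1001 → (4.000,5.863)–(3.000,5.798)
cell (4,3): code 0010 → (4.000,3.094)–(4.918,4.000)
cell (4,4): code 0011 → (4.918,4.000)–(4.821,5.000)
cell (4,5): code 0001 → (4.821,5.000)–(4.000,5.863)
total: 8 segments, chained into 1 closed loop(s), length Σ = 8.210952

segments=8 loops=1 length=8.211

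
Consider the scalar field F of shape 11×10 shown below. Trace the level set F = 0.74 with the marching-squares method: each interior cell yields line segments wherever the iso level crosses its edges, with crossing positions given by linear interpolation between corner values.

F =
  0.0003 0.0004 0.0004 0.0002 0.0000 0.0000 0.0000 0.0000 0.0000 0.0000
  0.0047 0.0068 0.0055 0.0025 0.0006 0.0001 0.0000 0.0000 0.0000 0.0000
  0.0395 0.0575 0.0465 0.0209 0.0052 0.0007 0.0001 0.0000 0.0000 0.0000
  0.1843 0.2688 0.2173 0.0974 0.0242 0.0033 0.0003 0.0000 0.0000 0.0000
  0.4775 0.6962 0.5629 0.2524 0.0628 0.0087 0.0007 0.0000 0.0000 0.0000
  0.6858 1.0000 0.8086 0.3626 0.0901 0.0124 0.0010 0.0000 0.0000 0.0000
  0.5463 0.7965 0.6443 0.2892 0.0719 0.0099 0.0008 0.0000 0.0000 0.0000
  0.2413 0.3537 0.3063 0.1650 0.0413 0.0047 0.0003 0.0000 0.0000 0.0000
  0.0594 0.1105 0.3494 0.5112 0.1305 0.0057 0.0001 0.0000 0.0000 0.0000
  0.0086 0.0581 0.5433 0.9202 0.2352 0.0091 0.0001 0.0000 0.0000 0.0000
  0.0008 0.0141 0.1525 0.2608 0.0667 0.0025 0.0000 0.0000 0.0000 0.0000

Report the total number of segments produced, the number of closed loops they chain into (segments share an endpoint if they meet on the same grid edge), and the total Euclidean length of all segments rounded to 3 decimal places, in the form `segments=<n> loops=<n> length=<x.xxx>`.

segments=12 loops=2 length=7.878

cell (4,0): code 0100 → (4.144,1.000)–(5.000,0.173)
cell (4,1): code 1100 → (4.721,2.000)–(4.144,1.000)
cell (4,2): code 1000 → (5.000,2.154)–(4.721,2.000)
cell (5,0): code 0110 → (5.000,0.173)–(6.000,0.774)
cell (5,1): code 1011 → (6.000,1.371)–(5.418,2.000)
cell (5,2): code 0001 → (5.418,2.000)–(5.000,2.154)
cell (6,0): code 0010 → (6.000,0.774)–(6.128,1.000)
cell (6,1): code 0001 → (6.128,1.000)–(6.000,1.371)
cell (8,2): code 0100 → (8.559,3.000)–(9.000,2.522)
cell (8,3): code 1000 → (9.000,3.263)–(8.559,3.000)
cell (9,2): code 0010 → (9.000,2.522)–(9.273,3.000)
cell (9,3): code 0001 → (9.273,3.000)–(9.000,3.263)
total: 12 segments, chained into 2 closed loop(s), length Σ = 7.877927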